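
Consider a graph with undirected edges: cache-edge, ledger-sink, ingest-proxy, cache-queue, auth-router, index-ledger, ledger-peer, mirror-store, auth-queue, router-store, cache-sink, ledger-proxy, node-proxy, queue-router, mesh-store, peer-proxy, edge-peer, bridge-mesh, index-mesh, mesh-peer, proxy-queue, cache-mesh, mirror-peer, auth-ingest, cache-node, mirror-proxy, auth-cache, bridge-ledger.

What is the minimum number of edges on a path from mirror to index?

3

Level 0: mirror
Level 1: peer, proxy, store
Level 2: edge, ingest, ledger, mesh, node, queue, router
Level 3: auth, bridge, cache, index, sink
index first appears at level 3.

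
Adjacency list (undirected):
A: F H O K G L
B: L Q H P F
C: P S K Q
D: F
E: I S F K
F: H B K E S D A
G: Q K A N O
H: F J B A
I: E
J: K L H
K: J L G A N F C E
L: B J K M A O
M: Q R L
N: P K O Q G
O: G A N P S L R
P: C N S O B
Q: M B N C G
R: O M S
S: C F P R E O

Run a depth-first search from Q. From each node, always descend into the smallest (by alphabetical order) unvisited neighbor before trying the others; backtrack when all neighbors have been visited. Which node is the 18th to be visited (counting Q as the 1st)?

I

Visit Q
Q → B
B → F
F → A
A → G
G → K
K → C
C → P
P → N
N → O
O → L
L → J
J → H
L → M
M → R
R → S
S → E
E → I
F → D

Visit order: Q, B, F, A, G, K, C, P, N, O, L, J, H, M, R, S, E, I, D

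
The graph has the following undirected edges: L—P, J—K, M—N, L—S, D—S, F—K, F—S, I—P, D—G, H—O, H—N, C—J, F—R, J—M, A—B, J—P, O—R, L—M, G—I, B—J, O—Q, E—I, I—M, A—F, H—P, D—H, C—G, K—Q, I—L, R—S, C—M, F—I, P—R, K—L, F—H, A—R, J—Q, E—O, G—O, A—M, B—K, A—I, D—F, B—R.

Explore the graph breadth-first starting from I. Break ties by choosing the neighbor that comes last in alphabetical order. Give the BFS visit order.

I, P, M, L, G, F, E, A, R, J, H, N, C, S, K, O, D, B, Q

Visit I; enqueue P, M, L, G, F, E, A → queue [P, M, L, G, F, E, A]
Visit P; enqueue R, J, H → queue [M, L, G, F, E, A, R, J, H]
Visit M; enqueue N, C → queue [L, G, F, E, A, R, J, H, N, C]
Visit L; enqueue S, K → queue [G, F, E, A, R, J, H, N, C, S, K]
Visit G; enqueue O, D → queue [F, E, A, R, J, H, N, C, S, K, O, D]
Visit F → queue [E, A, R, J, H, N, C, S, K, O, D]
Visit E → queue [A, R, J, H, N, C, S, K, O, D]
Visit A; enqueue B → queue [R, J, H, N, C, S, K, O, D, B]
Visit R → queue [J, H, N, C, S, K, O, D, B]
Visit J; enqueue Q → queue [H, N, C, S, K, O, D, B, Q]
Visit H → queue [N, C, S, K, O, D, B, Q]
Visit N → queue [C, S, K, O, D, B, Q]
Visit C → queue [S, K, O, D, B, Q]
Visit S → queue [K, O, D, B, Q]
Visit K → queue [O, D, B, Q]
Visit O → queue [D, B, Q]
Visit D → queue [B, Q]
Visit B → queue [Q]
Visit Q → queue []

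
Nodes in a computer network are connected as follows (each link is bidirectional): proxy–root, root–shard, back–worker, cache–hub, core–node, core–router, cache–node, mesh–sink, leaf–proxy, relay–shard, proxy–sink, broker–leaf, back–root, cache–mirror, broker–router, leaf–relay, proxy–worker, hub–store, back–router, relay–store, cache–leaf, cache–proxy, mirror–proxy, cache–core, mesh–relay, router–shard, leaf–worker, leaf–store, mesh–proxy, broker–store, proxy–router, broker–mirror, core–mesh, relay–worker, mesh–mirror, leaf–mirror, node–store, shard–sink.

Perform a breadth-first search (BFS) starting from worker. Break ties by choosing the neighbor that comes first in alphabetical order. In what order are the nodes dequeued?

worker → back → leaf → proxy → relay → root → router → broker → cache → mirror → store → mesh → sink → shard → core → hub → node

Visit worker; enqueue back, leaf, proxy, relay → queue [back, leaf, proxy, relay]
Visit back; enqueue root, router → queue [leaf, proxy, relay, root, router]
Visit leaf; enqueue broker, cache, mirror, store → queue [proxy, relay, root, router, broker, cache, mirror, store]
Visit proxy; enqueue mesh, sink → queue [relay, root, router, broker, cache, mirror, store, mesh, sink]
Visit relay; enqueue shard → queue [root, router, broker, cache, mirror, store, mesh, sink, shard]
Visit root → queue [router, broker, cache, mirror, store, mesh, sink, shard]
Visit router; enqueue core → queue [broker, cache, mirror, store, mesh, sink, shard, core]
Visit broker → queue [cache, mirror, store, mesh, sink, shard, core]
Visit cache; enqueue hub, node → queue [mirror, store, mesh, sink, shard, core, hub, node]
Visit mirror → queue [store, mesh, sink, shard, core, hub, node]
Visit store → queue [mesh, sink, shard, core, hub, node]
Visit mesh → queue [sink, shard, core, hub, node]
Visit sink → queue [shard, core, hub, node]
Visit shard → queue [core, hub, node]
Visit core → queue [hub, node]
Visit hub → queue [node]
Visit node → queue []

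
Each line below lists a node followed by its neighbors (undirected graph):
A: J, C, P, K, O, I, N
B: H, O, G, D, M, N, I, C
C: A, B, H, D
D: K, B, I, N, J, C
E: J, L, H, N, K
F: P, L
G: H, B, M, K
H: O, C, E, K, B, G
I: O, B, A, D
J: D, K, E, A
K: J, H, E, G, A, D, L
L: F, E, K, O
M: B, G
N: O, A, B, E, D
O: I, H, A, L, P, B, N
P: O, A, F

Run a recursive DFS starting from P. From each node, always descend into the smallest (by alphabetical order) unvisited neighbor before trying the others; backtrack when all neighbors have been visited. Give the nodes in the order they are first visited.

P A C B D I O H E J K G M L F N

Visit P
P → A
A → C
C → B
B → D
D → I
I → O
O → H
H → E
E → J
J → K
K → G
G → M
K → L
L → F
E → N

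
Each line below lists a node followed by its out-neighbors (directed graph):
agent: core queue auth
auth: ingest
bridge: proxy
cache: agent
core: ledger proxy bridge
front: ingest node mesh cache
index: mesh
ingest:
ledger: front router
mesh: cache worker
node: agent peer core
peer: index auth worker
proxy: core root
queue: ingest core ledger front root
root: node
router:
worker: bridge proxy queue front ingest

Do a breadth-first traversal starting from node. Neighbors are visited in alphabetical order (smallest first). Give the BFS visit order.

node agent core peer auth queue bridge ledger proxy index worker ingest front root router mesh cache

Visit node; enqueue agent, core, peer → queue [agent, core, peer]
Visit agent; enqueue auth, queue → queue [core, peer, auth, queue]
Visit core; enqueue bridge, ledger, proxy → queue [peer, auth, queue, bridge, ledger, proxy]
Visit peer; enqueue index, worker → queue [auth, queue, bridge, ledger, proxy, index, worker]
Visit auth; enqueue ingest → queue [queue, bridge, ledger, proxy, index, worker, ingest]
Visit queue; enqueue front, root → queue [bridge, ledger, proxy, index, worker, ingest, front, root]
Visit bridge → queue [ledger, proxy, index, worker, ingest, front, root]
Visit ledger; enqueue router → queue [proxy, index, worker, ingest, front, root, router]
Visit proxy → queue [index, worker, ingest, front, root, router]
Visit index; enqueue mesh → queue [worker, ingest, front, root, router, mesh]
Visit worker → queue [ingest, front, root, router, mesh]
Visit ingest → queue [front, root, router, mesh]
Visit front; enqueue cache → queue [root, router, mesh, cache]
Visit root → queue [router, mesh, cache]
Visit router → queue [mesh, cache]
Visit mesh → queue [cache]
Visit cache → queue []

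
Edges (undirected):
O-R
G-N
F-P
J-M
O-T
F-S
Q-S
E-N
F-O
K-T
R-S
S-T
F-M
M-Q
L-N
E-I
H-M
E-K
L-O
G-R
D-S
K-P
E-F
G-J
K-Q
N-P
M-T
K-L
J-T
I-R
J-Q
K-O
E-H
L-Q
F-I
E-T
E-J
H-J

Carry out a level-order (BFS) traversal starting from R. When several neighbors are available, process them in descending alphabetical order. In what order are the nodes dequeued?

Visit R; enqueue S, O, I, G → queue [S, O, I, G]
Visit S; enqueue T, Q, F, D → queue [O, I, G, T, Q, F, D]
Visit O; enqueue L, K → queue [I, G, T, Q, F, D, L, K]
Visit I; enqueue E → queue [G, T, Q, F, D, L, K, E]
Visit G; enqueue N, J → queue [T, Q, F, D, L, K, E, N, J]
Visit T; enqueue M → queue [Q, F, D, L, K, E, N, J, M]
Visit Q → queue [F, D, L, K, E, N, J, M]
Visit F; enqueue P → queue [D, L, K, E, N, J, M, P]
Visit D → queue [L, K, E, N, J, M, P]
Visit L → queue [K, E, N, J, M, P]
Visit K → queue [E, N, J, M, P]
Visit E; enqueue H → queue [N, J, M, P, H]
Visit N → queue [J, M, P, H]
Visit J → queue [M, P, H]
Visit M → queue [P, H]
Visit P → queue [H]
Visit H → queue []

R, S, O, I, G, T, Q, F, D, L, K, E, N, J, M, P, H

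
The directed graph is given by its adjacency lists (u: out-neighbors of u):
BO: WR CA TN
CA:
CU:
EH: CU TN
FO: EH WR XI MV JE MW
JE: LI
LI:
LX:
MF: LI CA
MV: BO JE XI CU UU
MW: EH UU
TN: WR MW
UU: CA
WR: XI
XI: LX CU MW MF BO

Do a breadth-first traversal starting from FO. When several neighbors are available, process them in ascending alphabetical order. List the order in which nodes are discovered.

Visit FO; enqueue EH, JE, MV, MW, WR, XI → queue [EH, JE, MV, MW, WR, XI]
Visit EH; enqueue CU, TN → queue [JE, MV, MW, WR, XI, CU, TN]
Visit JE; enqueue LI → queue [MV, MW, WR, XI, CU, TN, LI]
Visit MV; enqueue BO, UU → queue [MW, WR, XI, CU, TN, LI, BO, UU]
Visit MW → queue [WR, XI, CU, TN, LI, BO, UU]
Visit WR → queue [XI, CU, TN, LI, BO, UU]
Visit XI; enqueue LX, MF → queue [CU, TN, LI, BO, UU, LX, MF]
Visit CU → queue [TN, LI, BO, UU, LX, MF]
Visit TN → queue [LI, BO, UU, LX, MF]
Visit LI → queue [BO, UU, LX, MF]
Visit BO; enqueue CA → queue [UU, LX, MF, CA]
Visit UU → queue [LX, MF, CA]
Visit LX → queue [MF, CA]
Visit MF → queue [CA]
Visit CA → queue []

FO → EH → JE → MV → MW → WR → XI → CU → TN → LI → BO → UU → LX → MF → CA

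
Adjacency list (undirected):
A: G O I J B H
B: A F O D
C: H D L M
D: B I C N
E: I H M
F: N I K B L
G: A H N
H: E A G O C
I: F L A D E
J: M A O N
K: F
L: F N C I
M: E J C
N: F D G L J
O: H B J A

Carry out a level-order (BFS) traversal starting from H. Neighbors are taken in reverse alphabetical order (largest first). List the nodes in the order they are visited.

Visit H; enqueue O, G, E, C, A → queue [O, G, E, C, A]
Visit O; enqueue J, B → queue [G, E, C, A, J, B]
Visit G; enqueue N → queue [E, C, A, J, B, N]
Visit E; enqueue M, I → queue [C, A, J, B, N, M, I]
Visit C; enqueue L, D → queue [A, J, B, N, M, I, L, D]
Visit A → queue [J, B, N, M, I, L, D]
Visit J → queue [B, N, M, I, L, D]
Visit B; enqueue F → queue [N, M, I, L, D, F]
Visit N → queue [M, I, L, D, F]
Visit M → queue [I, L, D, F]
Visit I → queue [L, D, F]
Visit L → queue [D, F]
Visit D → queue [F]
Visit F; enqueue K → queue [K]
Visit K → queue []

H, O, G, E, C, A, J, B, N, M, I, L, D, F, K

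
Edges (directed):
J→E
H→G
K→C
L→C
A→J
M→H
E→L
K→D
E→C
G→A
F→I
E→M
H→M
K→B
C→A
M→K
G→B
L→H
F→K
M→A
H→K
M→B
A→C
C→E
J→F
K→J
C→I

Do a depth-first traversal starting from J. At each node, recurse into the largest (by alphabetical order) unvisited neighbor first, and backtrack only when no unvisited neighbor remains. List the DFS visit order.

Visit J
J → F
F → K
K → D
K → C
C → I
C → E
E → M
M → H
H → G
G → B
G → A
E → L

J, F, K, D, C, I, E, M, H, G, B, A, L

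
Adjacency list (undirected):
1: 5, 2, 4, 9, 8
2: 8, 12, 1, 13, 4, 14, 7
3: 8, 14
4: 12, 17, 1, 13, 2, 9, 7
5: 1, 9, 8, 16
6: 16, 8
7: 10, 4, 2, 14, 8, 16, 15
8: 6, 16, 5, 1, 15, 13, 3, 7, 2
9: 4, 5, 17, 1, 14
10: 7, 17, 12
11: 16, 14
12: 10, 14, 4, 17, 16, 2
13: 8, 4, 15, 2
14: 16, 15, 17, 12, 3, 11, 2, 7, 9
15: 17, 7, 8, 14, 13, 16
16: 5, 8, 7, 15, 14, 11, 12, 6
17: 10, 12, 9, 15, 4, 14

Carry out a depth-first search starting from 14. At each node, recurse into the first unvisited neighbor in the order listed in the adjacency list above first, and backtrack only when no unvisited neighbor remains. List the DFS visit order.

14 16 5 1 2 8 6 15 17 10 7 4 12 13 9 3 11

Visit 14
14 → 16
16 → 5
5 → 1
1 → 2
2 → 8
8 → 6
8 → 15
15 → 17
17 → 10
10 → 7
7 → 4
4 → 12
4 → 13
4 → 9
8 → 3
16 → 11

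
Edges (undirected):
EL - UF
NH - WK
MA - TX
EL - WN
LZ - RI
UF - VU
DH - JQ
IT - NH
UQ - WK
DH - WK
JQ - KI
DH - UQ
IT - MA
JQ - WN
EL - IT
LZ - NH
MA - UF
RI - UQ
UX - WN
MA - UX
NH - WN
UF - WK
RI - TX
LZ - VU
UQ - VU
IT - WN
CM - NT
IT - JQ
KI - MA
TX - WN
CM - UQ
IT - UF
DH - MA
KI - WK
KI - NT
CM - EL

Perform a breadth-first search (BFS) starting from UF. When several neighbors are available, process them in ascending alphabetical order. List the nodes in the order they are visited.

UF EL IT MA VU WK CM WN JQ NH DH KI TX UX LZ UQ NT RI

Visit UF; enqueue EL, IT, MA, VU, WK → queue [EL, IT, MA, VU, WK]
Visit EL; enqueue CM, WN → queue [IT, MA, VU, WK, CM, WN]
Visit IT; enqueue JQ, NH → queue [MA, VU, WK, CM, WN, JQ, NH]
Visit MA; enqueue DH, KI, TX, UX → queue [VU, WK, CM, WN, JQ, NH, DH, KI, TX, UX]
Visit VU; enqueue LZ, UQ → queue [WK, CM, WN, JQ, NH, DH, KI, TX, UX, LZ, UQ]
Visit WK → queue [CM, WN, JQ, NH, DH, KI, TX, UX, LZ, UQ]
Visit CM; enqueue NT → queue [WN, JQ, NH, DH, KI, TX, UX, LZ, UQ, NT]
Visit WN → queue [JQ, NH, DH, KI, TX, UX, LZ, UQ, NT]
Visit JQ → queue [NH, DH, KI, TX, UX, LZ, UQ, NT]
Visit NH → queue [DH, KI, TX, UX, LZ, UQ, NT]
Visit DH → queue [KI, TX, UX, LZ, UQ, NT]
Visit KI → queue [TX, UX, LZ, UQ, NT]
Visit TX; enqueue RI → queue [UX, LZ, UQ, NT, RI]
Visit UX → queue [LZ, UQ, NT, RI]
Visit LZ → queue [UQ, NT, RI]
Visit UQ → queue [NT, RI]
Visit NT → queue [RI]
Visit RI → queue []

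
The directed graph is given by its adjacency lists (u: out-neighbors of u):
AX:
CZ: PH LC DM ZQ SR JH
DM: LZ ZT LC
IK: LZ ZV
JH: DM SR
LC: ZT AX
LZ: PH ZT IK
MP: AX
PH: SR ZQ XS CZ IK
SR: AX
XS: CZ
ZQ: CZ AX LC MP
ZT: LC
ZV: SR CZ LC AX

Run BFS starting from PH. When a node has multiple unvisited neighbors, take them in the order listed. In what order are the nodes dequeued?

Visit PH; enqueue SR, ZQ, XS, CZ, IK → queue [SR, ZQ, XS, CZ, IK]
Visit SR; enqueue AX → queue [ZQ, XS, CZ, IK, AX]
Visit ZQ; enqueue LC, MP → queue [XS, CZ, IK, AX, LC, MP]
Visit XS → queue [CZ, IK, AX, LC, MP]
Visit CZ; enqueue DM, JH → queue [IK, AX, LC, MP, DM, JH]
Visit IK; enqueue LZ, ZV → queue [AX, LC, MP, DM, JH, LZ, ZV]
Visit AX → queue [LC, MP, DM, JH, LZ, ZV]
Visit LC; enqueue ZT → queue [MP, DM, JH, LZ, ZV, ZT]
Visit MP → queue [DM, JH, LZ, ZV, ZT]
Visit DM → queue [JH, LZ, ZV, ZT]
Visit JH → queue [LZ, ZV, ZT]
Visit LZ → queue [ZV, ZT]
Visit ZV → queue [ZT]
Visit ZT → queue []

PH → SR → ZQ → XS → CZ → IK → AX → LC → MP → DM → JH → LZ → ZV → ZT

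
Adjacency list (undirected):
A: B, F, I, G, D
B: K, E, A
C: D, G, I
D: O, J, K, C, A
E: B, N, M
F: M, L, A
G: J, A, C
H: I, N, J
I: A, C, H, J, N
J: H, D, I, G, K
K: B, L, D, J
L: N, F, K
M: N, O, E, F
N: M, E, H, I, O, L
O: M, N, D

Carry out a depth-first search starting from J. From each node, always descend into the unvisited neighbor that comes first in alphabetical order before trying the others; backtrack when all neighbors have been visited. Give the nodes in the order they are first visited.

J D A B E M F L K N H I C G O

Visit J
J → D
D → A
A → B
B → E
E → M
M → F
F → L
L → K
L → N
N → H
H → I
I → C
C → G
N → O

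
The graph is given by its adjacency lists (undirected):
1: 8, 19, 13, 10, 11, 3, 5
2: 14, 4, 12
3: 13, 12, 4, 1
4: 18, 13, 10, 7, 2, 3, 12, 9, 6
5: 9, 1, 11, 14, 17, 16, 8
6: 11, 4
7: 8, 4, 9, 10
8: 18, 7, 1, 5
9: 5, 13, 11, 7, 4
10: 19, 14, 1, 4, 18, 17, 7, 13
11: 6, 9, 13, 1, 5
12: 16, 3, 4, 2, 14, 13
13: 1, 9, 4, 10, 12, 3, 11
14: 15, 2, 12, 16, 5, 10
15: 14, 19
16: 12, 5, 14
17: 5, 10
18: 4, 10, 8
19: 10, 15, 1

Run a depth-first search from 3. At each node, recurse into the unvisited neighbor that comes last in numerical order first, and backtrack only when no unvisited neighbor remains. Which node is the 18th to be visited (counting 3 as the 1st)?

17

Visit 3
3 → 13
13 → 12
12 → 16
16 → 14
14 → 15
15 → 19
19 → 10
10 → 18
18 → 8
8 → 7
7 → 9
9 → 11
11 → 6
6 → 4
4 → 2
11 → 5
5 → 17
5 → 1

Visit order: 3, 13, 12, 16, 14, 15, 19, 10, 18, 8, 7, 9, 11, 6, 4, 2, 5, 17, 1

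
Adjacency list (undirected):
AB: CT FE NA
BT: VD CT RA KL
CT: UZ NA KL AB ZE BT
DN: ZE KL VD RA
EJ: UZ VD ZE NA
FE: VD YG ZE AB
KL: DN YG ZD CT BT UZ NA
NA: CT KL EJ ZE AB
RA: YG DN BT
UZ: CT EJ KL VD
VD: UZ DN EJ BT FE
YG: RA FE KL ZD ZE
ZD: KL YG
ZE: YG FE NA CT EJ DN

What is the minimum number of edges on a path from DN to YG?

2

Level 0: DN
Level 1: KL, RA, VD, ZE
Level 2: BT, CT, EJ, FE, NA, UZ, YG, ZD
Level 3: AB
YG first appears at level 2.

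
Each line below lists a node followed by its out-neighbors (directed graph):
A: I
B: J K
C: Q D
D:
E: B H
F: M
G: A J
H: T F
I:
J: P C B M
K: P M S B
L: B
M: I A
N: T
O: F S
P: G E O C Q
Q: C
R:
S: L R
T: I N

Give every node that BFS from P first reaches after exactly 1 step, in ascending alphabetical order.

Level 0: P
Level 1: C, E, G, O, Q
Level 2: A, B, D, F, H, J, S
Level 3: I, K, L, M, R, T
Level 4: N

C, E, G, O, Q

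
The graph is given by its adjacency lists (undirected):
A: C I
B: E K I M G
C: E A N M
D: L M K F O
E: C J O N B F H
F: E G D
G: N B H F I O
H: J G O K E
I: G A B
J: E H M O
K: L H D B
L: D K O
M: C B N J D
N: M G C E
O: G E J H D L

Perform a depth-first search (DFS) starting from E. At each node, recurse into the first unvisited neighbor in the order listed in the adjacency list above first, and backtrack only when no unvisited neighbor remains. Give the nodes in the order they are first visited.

E, C, A, I, G, N, M, B, K, L, D, F, O, J, H

Visit E
E → C
C → A
A → I
I → G
G → N
N → M
M → B
B → K
K → L
L → D
D → F
D → O
O → J
J → H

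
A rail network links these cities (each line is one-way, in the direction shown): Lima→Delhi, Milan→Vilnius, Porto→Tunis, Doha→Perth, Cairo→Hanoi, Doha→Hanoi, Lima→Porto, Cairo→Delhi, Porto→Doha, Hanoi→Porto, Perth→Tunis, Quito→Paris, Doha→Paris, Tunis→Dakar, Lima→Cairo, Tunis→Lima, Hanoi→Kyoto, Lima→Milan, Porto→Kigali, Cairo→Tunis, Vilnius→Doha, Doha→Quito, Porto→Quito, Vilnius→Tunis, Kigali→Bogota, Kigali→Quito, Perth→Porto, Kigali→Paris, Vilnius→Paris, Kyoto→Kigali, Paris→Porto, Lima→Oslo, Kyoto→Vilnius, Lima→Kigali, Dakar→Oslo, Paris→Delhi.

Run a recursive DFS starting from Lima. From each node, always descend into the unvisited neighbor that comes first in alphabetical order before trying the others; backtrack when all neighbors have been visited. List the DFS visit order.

Visit Lima
Lima → Cairo
Cairo → Delhi
Cairo → Hanoi
Hanoi → Kyoto
Kyoto → Kigali
Kigali → Bogota
Kigali → Paris
Paris → Porto
Porto → Doha
Doha → Perth
Perth → Tunis
Tunis → Dakar
Dakar → Oslo
Doha → Quito
Kyoto → Vilnius
Lima → Milan

Lima Cairo Delhi Hanoi Kyoto Kigali Bogota Paris Porto Doha Perth Tunis Dakar Oslo Quito Vilnius Milan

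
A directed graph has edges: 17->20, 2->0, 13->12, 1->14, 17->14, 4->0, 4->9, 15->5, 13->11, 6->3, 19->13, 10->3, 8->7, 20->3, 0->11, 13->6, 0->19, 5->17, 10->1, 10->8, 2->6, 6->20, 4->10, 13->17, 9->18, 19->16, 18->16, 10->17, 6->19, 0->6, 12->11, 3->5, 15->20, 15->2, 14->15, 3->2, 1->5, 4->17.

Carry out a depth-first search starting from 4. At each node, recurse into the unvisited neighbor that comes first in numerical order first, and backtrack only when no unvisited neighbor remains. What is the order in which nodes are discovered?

4 → 0 → 6 → 3 → 2 → 5 → 17 → 14 → 15 → 20 → 19 → 13 → 11 → 12 → 16 → 9 → 18 → 10 → 1 → 8 → 7

Visit 4
4 → 0
0 → 6
6 → 3
3 → 2
3 → 5
5 → 17
17 → 14
14 → 15
15 → 20
6 → 19
19 → 13
13 → 11
13 → 12
19 → 16
4 → 9
9 → 18
4 → 10
10 → 1
10 → 8
8 → 7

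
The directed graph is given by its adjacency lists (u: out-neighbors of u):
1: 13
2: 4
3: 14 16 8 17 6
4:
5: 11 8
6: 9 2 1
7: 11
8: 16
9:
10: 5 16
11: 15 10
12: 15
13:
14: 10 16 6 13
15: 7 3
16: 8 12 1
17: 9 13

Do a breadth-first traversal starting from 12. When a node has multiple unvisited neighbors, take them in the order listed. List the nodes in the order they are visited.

12, 15, 7, 3, 11, 14, 16, 8, 17, 6, 10, 13, 1, 9, 2, 5, 4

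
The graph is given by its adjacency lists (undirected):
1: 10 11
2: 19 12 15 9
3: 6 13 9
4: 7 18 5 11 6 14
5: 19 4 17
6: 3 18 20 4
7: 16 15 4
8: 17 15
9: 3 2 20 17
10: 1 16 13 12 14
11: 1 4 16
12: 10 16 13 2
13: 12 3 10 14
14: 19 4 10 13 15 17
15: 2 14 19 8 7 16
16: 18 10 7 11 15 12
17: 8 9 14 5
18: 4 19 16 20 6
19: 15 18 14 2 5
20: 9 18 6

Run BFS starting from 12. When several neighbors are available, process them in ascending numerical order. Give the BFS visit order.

12, 2, 10, 13, 16, 9, 15, 19, 1, 14, 3, 7, 11, 18, 17, 20, 8, 5, 4, 6

Visit 12; enqueue 2, 10, 13, 16 → queue [2, 10, 13, 16]
Visit 2; enqueue 9, 15, 19 → queue [10, 13, 16, 9, 15, 19]
Visit 10; enqueue 1, 14 → queue [13, 16, 9, 15, 19, 1, 14]
Visit 13; enqueue 3 → queue [16, 9, 15, 19, 1, 14, 3]
Visit 16; enqueue 7, 11, 18 → queue [9, 15, 19, 1, 14, 3, 7, 11, 18]
Visit 9; enqueue 17, 20 → queue [15, 19, 1, 14, 3, 7, 11, 18, 17, 20]
Visit 15; enqueue 8 → queue [19, 1, 14, 3, 7, 11, 18, 17, 20, 8]
Visit 19; enqueue 5 → queue [1, 14, 3, 7, 11, 18, 17, 20, 8, 5]
Visit 1 → queue [14, 3, 7, 11, 18, 17, 20, 8, 5]
Visit 14; enqueue 4 → queue [3, 7, 11, 18, 17, 20, 8, 5, 4]
Visit 3; enqueue 6 → queue [7, 11, 18, 17, 20, 8, 5, 4, 6]
Visit 7 → queue [11, 18, 17, 20, 8, 5, 4, 6]
Visit 11 → queue [18, 17, 20, 8, 5, 4, 6]
Visit 18 → queue [17, 20, 8, 5, 4, 6]
Visit 17 → queue [20, 8, 5, 4, 6]
Visit 20 → queue [8, 5, 4, 6]
Visit 8 → queue [5, 4, 6]
Visit 5 → queue [4, 6]
Visit 4 → queue [6]
Visit 6 → queue []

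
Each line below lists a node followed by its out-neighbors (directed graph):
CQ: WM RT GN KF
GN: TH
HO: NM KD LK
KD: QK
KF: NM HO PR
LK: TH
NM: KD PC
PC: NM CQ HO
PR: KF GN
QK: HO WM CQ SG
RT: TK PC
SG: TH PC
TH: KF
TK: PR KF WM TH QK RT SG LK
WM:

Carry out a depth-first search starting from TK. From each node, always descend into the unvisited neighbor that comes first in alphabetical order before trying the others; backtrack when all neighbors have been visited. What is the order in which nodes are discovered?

TK -> KF -> HO -> KD -> QK -> CQ -> GN -> TH -> RT -> PC -> NM -> WM -> SG -> LK -> PR

Visit TK
TK → KF
KF → HO
HO → KD
KD → QK
QK → CQ
CQ → GN
GN → TH
CQ → RT
RT → PC
PC → NM
CQ → WM
QK → SG
HO → LK
KF → PR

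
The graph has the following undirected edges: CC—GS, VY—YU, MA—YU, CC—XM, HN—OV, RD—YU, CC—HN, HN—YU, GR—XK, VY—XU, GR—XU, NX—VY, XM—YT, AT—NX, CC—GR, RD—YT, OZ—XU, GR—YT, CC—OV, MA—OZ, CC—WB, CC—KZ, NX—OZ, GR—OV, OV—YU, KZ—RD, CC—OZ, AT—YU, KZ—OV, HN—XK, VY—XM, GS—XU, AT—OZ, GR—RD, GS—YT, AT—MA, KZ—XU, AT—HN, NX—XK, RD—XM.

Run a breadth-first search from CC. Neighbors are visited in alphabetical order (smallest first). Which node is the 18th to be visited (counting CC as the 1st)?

VY

Visit CC; enqueue GR, GS, HN, KZ, OV, OZ, WB, XM → queue [GR, GS, HN, KZ, OV, OZ, WB, XM]
Visit GR; enqueue RD, XK, XU, YT → queue [GS, HN, KZ, OV, OZ, WB, XM, RD, XK, XU, YT]
Visit GS → queue [HN, KZ, OV, OZ, WB, XM, RD, XK, XU, YT]
Visit HN; enqueue AT, YU → queue [KZ, OV, OZ, WB, XM, RD, XK, XU, YT, AT, YU]
Visit KZ → queue [OV, OZ, WB, XM, RD, XK, XU, YT, AT, YU]
Visit OV → queue [OZ, WB, XM, RD, XK, XU, YT, AT, YU]
Visit OZ; enqueue MA, NX → queue [WB, XM, RD, XK, XU, YT, AT, YU, MA, NX]
Visit WB → queue [XM, RD, XK, XU, YT, AT, YU, MA, NX]
Visit XM; enqueue VY → queue [RD, XK, XU, YT, AT, YU, MA, NX, VY]
Visit RD → queue [XK, XU, YT, AT, YU, MA, NX, VY]
Visit XK → queue [XU, YT, AT, YU, MA, NX, VY]
Visit XU → queue [YT, AT, YU, MA, NX, VY]
Visit YT → queue [AT, YU, MA, NX, VY]
Visit AT → queue [YU, MA, NX, VY]
Visit YU → queue [MA, NX, VY]
Visit MA → queue [NX, VY]
Visit NX → queue [VY]
Visit VY → queue []

Visit order: CC, GR, GS, HN, KZ, OV, OZ, WB, XM, RD, XK, XU, YT, AT, YU, MA, NX, VY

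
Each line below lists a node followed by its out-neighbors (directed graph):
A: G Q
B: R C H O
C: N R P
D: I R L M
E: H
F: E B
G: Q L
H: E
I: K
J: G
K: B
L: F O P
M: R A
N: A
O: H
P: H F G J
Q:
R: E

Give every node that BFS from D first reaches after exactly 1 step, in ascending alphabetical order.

Level 0: D
Level 1: I, L, M, R
Level 2: A, E, F, K, O, P
Level 3: B, G, H, J, Q
Level 4: C
Level 5: N

I, L, M, R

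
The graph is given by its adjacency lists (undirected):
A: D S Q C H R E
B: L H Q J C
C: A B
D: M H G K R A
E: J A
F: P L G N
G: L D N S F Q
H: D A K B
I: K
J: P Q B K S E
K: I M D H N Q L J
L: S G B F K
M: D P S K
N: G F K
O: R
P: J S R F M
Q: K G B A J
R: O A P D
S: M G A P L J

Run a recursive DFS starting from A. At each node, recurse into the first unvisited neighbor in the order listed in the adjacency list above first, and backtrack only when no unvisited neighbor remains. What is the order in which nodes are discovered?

Visit A
A → D
D → M
M → P
P → J
J → Q
Q → K
K → I
K → H
H → B
B → L
L → S
S → G
G → N
N → F
B → C
J → E
P → R
R → O

A, D, M, P, J, Q, K, I, H, B, L, S, G, N, F, C, E, R, O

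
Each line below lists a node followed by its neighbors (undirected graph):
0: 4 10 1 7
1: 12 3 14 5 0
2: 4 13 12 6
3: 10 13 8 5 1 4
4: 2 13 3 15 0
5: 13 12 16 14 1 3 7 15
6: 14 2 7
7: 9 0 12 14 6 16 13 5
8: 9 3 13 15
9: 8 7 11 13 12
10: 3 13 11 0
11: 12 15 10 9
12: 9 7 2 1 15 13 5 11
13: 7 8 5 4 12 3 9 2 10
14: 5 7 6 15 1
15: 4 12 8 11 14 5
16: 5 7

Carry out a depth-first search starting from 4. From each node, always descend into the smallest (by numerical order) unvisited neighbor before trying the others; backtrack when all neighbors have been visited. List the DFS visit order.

4, 0, 1, 3, 5, 7, 6, 2, 12, 9, 8, 13, 10, 11, 15, 14, 16

Visit 4
4 → 0
0 → 1
1 → 3
3 → 5
5 → 7
7 → 6
6 → 2
2 → 12
12 → 9
9 → 8
8 → 13
13 → 10
10 → 11
11 → 15
15 → 14
7 → 16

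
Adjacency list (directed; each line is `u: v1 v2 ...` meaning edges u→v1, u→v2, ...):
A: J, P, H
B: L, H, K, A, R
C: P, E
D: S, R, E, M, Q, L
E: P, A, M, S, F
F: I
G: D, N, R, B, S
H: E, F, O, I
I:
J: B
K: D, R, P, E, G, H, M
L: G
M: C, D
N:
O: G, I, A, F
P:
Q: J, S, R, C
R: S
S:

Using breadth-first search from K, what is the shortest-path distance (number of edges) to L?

Level 0: K
Level 1: D, E, G, H, M, P, R
Level 2: A, B, C, F, I, L, N, O, Q, S
Level 3: J
L first appears at level 2.

2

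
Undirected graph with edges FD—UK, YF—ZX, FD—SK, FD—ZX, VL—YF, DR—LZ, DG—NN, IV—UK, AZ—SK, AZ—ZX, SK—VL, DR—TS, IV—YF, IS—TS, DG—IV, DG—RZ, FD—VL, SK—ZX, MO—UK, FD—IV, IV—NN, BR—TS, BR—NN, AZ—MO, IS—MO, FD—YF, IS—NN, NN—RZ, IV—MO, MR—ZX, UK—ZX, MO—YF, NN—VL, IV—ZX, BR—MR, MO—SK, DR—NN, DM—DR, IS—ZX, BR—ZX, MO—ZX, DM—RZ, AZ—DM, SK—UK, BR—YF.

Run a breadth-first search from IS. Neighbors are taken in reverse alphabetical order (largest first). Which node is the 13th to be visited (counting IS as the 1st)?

AZ

Visit IS; enqueue ZX, TS, NN, MO → queue [ZX, TS, NN, MO]
Visit ZX; enqueue YF, UK, SK, MR, IV, FD, BR, AZ → queue [TS, NN, MO, YF, UK, SK, MR, IV, FD, BR, AZ]
Visit TS; enqueue DR → queue [NN, MO, YF, UK, SK, MR, IV, FD, BR, AZ, DR]
Visit NN; enqueue VL, RZ, DG → queue [MO, YF, UK, SK, MR, IV, FD, BR, AZ, DR, VL, RZ, DG]
Visit MO → queue [YF, UK, SK, MR, IV, FD, BR, AZ, DR, VL, RZ, DG]
Visit YF → queue [UK, SK, MR, IV, FD, BR, AZ, DR, VL, RZ, DG]
Visit UK → queue [SK, MR, IV, FD, BR, AZ, DR, VL, RZ, DG]
Visit SK → queue [MR, IV, FD, BR, AZ, DR, VL, RZ, DG]
Visit MR → queue [IV, FD, BR, AZ, DR, VL, RZ, DG]
Visit IV → queue [FD, BR, AZ, DR, VL, RZ, DG]
Visit FD → queue [BR, AZ, DR, VL, RZ, DG]
Visit BR → queue [AZ, DR, VL, RZ, DG]
Visit AZ; enqueue DM → queue [DR, VL, RZ, DG, DM]
Visit DR; enqueue LZ → queue [VL, RZ, DG, DM, LZ]
Visit VL → queue [RZ, DG, DM, LZ]
Visit RZ → queue [DG, DM, LZ]
Visit DG → queue [DM, LZ]
Visit DM → queue [LZ]
Visit LZ → queue []

Visit order: IS, ZX, TS, NN, MO, YF, UK, SK, MR, IV, FD, BR, AZ, DR, VL, RZ, DG, DM, LZ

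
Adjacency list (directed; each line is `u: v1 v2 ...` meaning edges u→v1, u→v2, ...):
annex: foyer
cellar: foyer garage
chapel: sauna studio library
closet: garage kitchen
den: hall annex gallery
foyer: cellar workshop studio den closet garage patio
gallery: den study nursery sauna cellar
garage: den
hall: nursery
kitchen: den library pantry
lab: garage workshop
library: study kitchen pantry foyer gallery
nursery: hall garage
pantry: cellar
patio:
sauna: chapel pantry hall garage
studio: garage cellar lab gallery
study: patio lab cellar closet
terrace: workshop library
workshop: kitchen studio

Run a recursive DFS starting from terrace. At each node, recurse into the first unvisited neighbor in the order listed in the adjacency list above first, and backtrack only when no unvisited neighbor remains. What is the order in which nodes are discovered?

Visit terrace
terrace → workshop
workshop → kitchen
kitchen → den
den → hall
hall → nursery
nursery → garage
den → annex
annex → foyer
foyer → cellar
foyer → studio
studio → lab
studio → gallery
gallery → study
study → patio
study → closet
gallery → sauna
sauna → chapel
chapel → library
library → pantry

terrace, workshop, kitchen, den, hall, nursery, garage, annex, foyer, cellar, studio, lab, gallery, study, patio, closet, sauna, chapel, library, pantry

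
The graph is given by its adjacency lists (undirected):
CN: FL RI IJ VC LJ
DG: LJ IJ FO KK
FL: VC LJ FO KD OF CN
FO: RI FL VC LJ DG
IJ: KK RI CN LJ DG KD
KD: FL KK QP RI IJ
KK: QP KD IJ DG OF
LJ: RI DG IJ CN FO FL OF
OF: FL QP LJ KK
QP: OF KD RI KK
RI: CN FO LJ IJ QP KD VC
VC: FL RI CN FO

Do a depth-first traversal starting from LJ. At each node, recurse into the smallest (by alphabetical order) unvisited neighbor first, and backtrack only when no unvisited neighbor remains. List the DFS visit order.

Visit LJ
LJ → CN
CN → FL
FL → FO
FO → DG
DG → IJ
IJ → KD
KD → KK
KK → OF
OF → QP
QP → RI
RI → VC

LJ -> CN -> FL -> FO -> DG -> IJ -> KD -> KK -> OF -> QP -> RI -> VC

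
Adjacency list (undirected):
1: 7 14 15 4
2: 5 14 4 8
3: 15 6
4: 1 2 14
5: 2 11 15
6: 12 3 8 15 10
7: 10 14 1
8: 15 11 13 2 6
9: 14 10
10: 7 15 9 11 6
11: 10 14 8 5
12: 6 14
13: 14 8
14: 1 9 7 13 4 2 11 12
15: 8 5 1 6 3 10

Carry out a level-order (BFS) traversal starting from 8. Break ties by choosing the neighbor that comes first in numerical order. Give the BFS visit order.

Visit 8; enqueue 2, 6, 11, 13, 15 → queue [2, 6, 11, 13, 15]
Visit 2; enqueue 4, 5, 14 → queue [6, 11, 13, 15, 4, 5, 14]
Visit 6; enqueue 3, 10, 12 → queue [11, 13, 15, 4, 5, 14, 3, 10, 12]
Visit 11 → queue [13, 15, 4, 5, 14, 3, 10, 12]
Visit 13 → queue [15, 4, 5, 14, 3, 10, 12]
Visit 15; enqueue 1 → queue [4, 5, 14, 3, 10, 12, 1]
Visit 4 → queue [5, 14, 3, 10, 12, 1]
Visit 5 → queue [14, 3, 10, 12, 1]
Visit 14; enqueue 7, 9 → queue [3, 10, 12, 1, 7, 9]
Visit 3 → queue [10, 12, 1, 7, 9]
Visit 10 → queue [12, 1, 7, 9]
Visit 12 → queue [1, 7, 9]
Visit 1 → queue [7, 9]
Visit 7 → queue [9]
Visit 9 → queue []

8, 2, 6, 11, 13, 15, 4, 5, 14, 3, 10, 12, 1, 7, 9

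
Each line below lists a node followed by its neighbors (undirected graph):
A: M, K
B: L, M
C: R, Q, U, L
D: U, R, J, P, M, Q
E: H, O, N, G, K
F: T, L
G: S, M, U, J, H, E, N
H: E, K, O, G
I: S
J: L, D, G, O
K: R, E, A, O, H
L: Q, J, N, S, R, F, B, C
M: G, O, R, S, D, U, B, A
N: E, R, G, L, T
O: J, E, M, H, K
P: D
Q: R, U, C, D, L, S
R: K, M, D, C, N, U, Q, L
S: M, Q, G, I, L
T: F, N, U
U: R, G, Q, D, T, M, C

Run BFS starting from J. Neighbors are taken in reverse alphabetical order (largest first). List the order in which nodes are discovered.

J → O → L → G → D → M → K → H → E → S → R → Q → N → F → C → B → U → P → A → I → T

Visit J; enqueue O, L, G, D → queue [O, L, G, D]
Visit O; enqueue M, K, H, E → queue [L, G, D, M, K, H, E]
Visit L; enqueue S, R, Q, N, F, C, B → queue [G, D, M, K, H, E, S, R, Q, N, F, C, B]
Visit G; enqueue U → queue [D, M, K, H, E, S, R, Q, N, F, C, B, U]
Visit D; enqueue P → queue [M, K, H, E, S, R, Q, N, F, C, B, U, P]
Visit M; enqueue A → queue [K, H, E, S, R, Q, N, F, C, B, U, P, A]
Visit K → queue [H, E, S, R, Q, N, F, C, B, U, P, A]
Visit H → queue [E, S, R, Q, N, F, C, B, U, P, A]
Visit E → queue [S, R, Q, N, F, C, B, U, P, A]
Visit S; enqueue I → queue [R, Q, N, F, C, B, U, P, A, I]
Visit R → queue [Q, N, F, C, B, U, P, A, I]
Visit Q → queue [N, F, C, B, U, P, A, I]
Visit N; enqueue T → queue [F, C, B, U, P, A, I, T]
Visit F → queue [C, B, U, P, A, I, T]
Visit C → queue [B, U, P, A, I, T]
Visit B → queue [U, P, A, I, T]
Visit U → queue [P, A, I, T]
Visit P → queue [A, I, T]
Visit A → queue [I, T]
Visit I → queue [T]
Visit T → queue []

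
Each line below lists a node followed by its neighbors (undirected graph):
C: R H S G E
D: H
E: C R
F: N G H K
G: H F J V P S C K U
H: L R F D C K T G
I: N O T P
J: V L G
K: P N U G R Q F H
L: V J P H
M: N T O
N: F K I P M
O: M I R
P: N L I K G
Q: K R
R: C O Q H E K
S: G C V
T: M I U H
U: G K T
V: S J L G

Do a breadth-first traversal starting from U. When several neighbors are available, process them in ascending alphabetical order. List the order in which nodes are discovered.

Visit U; enqueue G, K, T → queue [G, K, T]
Visit G; enqueue C, F, H, J, P, S, V → queue [K, T, C, F, H, J, P, S, V]
Visit K; enqueue N, Q, R → queue [T, C, F, H, J, P, S, V, N, Q, R]
Visit T; enqueue I, M → queue [C, F, H, J, P, S, V, N, Q, R, I, M]
Visit C; enqueue E → queue [F, H, J, P, S, V, N, Q, R, I, M, E]
Visit F → queue [H, J, P, S, V, N, Q, R, I, M, E]
Visit H; enqueue D, L → queue [J, P, S, V, N, Q, R, I, M, E, D, L]
Visit J → queue [P, S, V, N, Q, R, I, M, E, D, L]
Visit P → queue [S, V, N, Q, R, I, M, E, D, L]
Visit S → queue [V, N, Q, R, I, M, E, D, L]
Visit V → queue [N, Q, R, I, M, E, D, L]
Visit N → queue [Q, R, I, M, E, D, L]
Visit Q → queue [R, I, M, E, D, L]
Visit R; enqueue O → queue [I, M, E, D, L, O]
Visit I → queue [M, E, D, L, O]
Visit M → queue [E, D, L, O]
Visit E → queue [D, L, O]
Visit D → queue [L, O]
Visit L → queue [O]
Visit O → queue []

U, G, K, T, C, F, H, J, P, S, V, N, Q, R, I, M, E, D, L, O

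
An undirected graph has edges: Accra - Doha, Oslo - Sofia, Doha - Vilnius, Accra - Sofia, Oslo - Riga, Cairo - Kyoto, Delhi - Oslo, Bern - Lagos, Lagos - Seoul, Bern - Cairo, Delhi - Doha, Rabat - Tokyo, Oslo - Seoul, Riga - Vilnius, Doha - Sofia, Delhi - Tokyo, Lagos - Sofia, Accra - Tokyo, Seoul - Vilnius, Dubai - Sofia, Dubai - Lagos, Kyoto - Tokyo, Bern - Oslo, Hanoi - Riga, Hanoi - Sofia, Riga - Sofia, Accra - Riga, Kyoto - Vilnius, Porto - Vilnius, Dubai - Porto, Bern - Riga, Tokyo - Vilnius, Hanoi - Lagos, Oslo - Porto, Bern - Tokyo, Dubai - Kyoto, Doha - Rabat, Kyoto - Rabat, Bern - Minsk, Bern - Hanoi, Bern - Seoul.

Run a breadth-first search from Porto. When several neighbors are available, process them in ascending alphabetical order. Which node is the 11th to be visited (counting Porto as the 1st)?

Seoul

Visit Porto; enqueue Dubai, Oslo, Vilnius → queue [Dubai, Oslo, Vilnius]
Visit Dubai; enqueue Kyoto, Lagos, Sofia → queue [Oslo, Vilnius, Kyoto, Lagos, Sofia]
Visit Oslo; enqueue Bern, Delhi, Riga, Seoul → queue [Vilnius, Kyoto, Lagos, Sofia, Bern, Delhi, Riga, Seoul]
Visit Vilnius; enqueue Doha, Tokyo → queue [Kyoto, Lagos, Sofia, Bern, Delhi, Riga, Seoul, Doha, Tokyo]
Visit Kyoto; enqueue Cairo, Rabat → queue [Lagos, Sofia, Bern, Delhi, Riga, Seoul, Doha, Tokyo, Cairo, Rabat]
Visit Lagos; enqueue Hanoi → queue [Sofia, Bern, Delhi, Riga, Seoul, Doha, Tokyo, Cairo, Rabat, Hanoi]
Visit Sofia; enqueue Accra → queue [Bern, Delhi, Riga, Seoul, Doha, Tokyo, Cairo, Rabat, Hanoi, Accra]
Visit Bern; enqueue Minsk → queue [Delhi, Riga, Seoul, Doha, Tokyo, Cairo, Rabat, Hanoi, Accra, Minsk]
Visit Delhi → queue [Riga, Seoul, Doha, Tokyo, Cairo, Rabat, Hanoi, Accra, Minsk]
Visit Riga → queue [Seoul, Doha, Tokyo, Cairo, Rabat, Hanoi, Accra, Minsk]
Visit Seoul → queue [Doha, Tokyo, Cairo, Rabat, Hanoi, Accra, Minsk]
Visit Doha → queue [Tokyo, Cairo, Rabat, Hanoi, Accra, Minsk]
Visit Tokyo → queue [Cairo, Rabat, Hanoi, Accra, Minsk]
Visit Cairo → queue [Rabat, Hanoi, Accra, Minsk]
Visit Rabat → queue [Hanoi, Accra, Minsk]
Visit Hanoi → queue [Accra, Minsk]
Visit Accra → queue [Minsk]
Visit Minsk → queue []

Visit order: Porto, Dubai, Oslo, Vilnius, Kyoto, Lagos, Sofia, Bern, Delhi, Riga, Seoul, Doha, Tokyo, Cairo, Rabat, Hanoi, Accra, Minsk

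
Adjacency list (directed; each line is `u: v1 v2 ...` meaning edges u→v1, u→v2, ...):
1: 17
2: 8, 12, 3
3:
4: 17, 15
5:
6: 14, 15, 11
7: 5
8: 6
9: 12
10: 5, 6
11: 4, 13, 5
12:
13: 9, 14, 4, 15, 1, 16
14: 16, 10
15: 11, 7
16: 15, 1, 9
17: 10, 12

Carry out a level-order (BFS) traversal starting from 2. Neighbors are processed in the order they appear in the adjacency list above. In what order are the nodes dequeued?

2 -> 8 -> 12 -> 3 -> 6 -> 14 -> 15 -> 11 -> 16 -> 10 -> 7 -> 4 -> 13 -> 5 -> 1 -> 9 -> 17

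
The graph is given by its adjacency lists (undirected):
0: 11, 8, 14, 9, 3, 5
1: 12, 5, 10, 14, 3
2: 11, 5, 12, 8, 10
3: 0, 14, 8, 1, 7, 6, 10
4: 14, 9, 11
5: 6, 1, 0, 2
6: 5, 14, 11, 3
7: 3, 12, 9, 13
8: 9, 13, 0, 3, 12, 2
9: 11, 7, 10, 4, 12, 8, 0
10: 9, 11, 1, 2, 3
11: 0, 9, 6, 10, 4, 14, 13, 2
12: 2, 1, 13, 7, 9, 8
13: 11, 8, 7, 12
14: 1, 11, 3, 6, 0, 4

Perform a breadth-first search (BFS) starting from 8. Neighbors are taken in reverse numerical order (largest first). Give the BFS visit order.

8 13 12 9 3 2 0 11 7 1 10 4 14 6 5

Visit 8; enqueue 13, 12, 9, 3, 2, 0 → queue [13, 12, 9, 3, 2, 0]
Visit 13; enqueue 11, 7 → queue [12, 9, 3, 2, 0, 11, 7]
Visit 12; enqueue 1 → queue [9, 3, 2, 0, 11, 7, 1]
Visit 9; enqueue 10, 4 → queue [3, 2, 0, 11, 7, 1, 10, 4]
Visit 3; enqueue 14, 6 → queue [2, 0, 11, 7, 1, 10, 4, 14, 6]
Visit 2; enqueue 5 → queue [0, 11, 7, 1, 10, 4, 14, 6, 5]
Visit 0 → queue [11, 7, 1, 10, 4, 14, 6, 5]
Visit 11 → queue [7, 1, 10, 4, 14, 6, 5]
Visit 7 → queue [1, 10, 4, 14, 6, 5]
Visit 1 → queue [10, 4, 14, 6, 5]
Visit 10 → queue [4, 14, 6, 5]
Visit 4 → queue [14, 6, 5]
Visit 14 → queue [6, 5]
Visit 6 → queue [5]
Visit 5 → queue []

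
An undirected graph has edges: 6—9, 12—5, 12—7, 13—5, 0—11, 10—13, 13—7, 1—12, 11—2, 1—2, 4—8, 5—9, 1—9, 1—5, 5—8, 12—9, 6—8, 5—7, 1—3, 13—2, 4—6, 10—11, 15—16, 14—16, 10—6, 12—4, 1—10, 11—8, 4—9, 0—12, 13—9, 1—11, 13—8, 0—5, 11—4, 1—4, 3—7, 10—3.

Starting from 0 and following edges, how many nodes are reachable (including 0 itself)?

BFS from 0 visits: 0, 12, 11, 5, 9, 7, 4, 1, 10, 8, 2, 13, 6, 3
Reachable nodes: 14 of 17 total.

14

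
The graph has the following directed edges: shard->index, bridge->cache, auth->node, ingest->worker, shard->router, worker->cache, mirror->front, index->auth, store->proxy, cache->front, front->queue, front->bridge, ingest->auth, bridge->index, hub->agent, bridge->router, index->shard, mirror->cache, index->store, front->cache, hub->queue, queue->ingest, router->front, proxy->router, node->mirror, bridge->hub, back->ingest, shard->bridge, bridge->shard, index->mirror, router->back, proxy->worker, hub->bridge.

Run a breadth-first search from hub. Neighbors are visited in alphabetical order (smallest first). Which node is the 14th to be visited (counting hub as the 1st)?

Visit hub; enqueue agent, bridge, queue → queue [agent, bridge, queue]
Visit agent → queue [bridge, queue]
Visit bridge; enqueue cache, index, router, shard → queue [queue, cache, index, router, shard]
Visit queue; enqueue ingest → queue [cache, index, router, shard, ingest]
Visit cache; enqueue front → queue [index, router, shard, ingest, front]
Visit index; enqueue auth, mirror, store → queue [router, shard, ingest, front, auth, mirror, store]
Visit router; enqueue back → queue [shard, ingest, front, auth, mirror, store, back]
Visit shard → queue [ingest, front, auth, mirror, store, back]
Visit ingest; enqueue worker → queue [front, auth, mirror, store, back, worker]
Visit front → queue [auth, mirror, store, back, worker]
Visit auth; enqueue node → queue [mirror, store, back, worker, node]
Visit mirror → queue [store, back, worker, node]
Visit store; enqueue proxy → queue [back, worker, node, proxy]
Visit back → queue [worker, node, proxy]
Visit worker → queue [node, proxy]
Visit node → queue [proxy]
Visit proxy → queue []

Visit order: hub, agent, bridge, queue, cache, index, router, shard, ingest, front, auth, mirror, store, back, worker, node, proxy

back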